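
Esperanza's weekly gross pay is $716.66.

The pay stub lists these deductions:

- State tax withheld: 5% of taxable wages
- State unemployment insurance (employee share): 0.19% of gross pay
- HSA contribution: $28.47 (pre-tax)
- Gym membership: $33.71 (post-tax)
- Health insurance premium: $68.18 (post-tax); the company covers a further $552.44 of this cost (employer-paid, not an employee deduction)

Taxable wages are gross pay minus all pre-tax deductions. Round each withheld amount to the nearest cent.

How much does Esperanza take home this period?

$550.53

HSA contribution: $28.47
Taxable wages = $716.66 − $28.47 = $688.19
State tax withheld: $688.19 × 0.05 = $34.41
State unemployment insurance (employee share): $716.66 × 0.0019 = $1.36
Health insurance premium: $68.18
Gym membership: $33.71
(Employer's $552.44 toward health insurance premium is not withheld from the employee.)
Total deductions = $28.47 + $34.41 + $1.36 + $68.18 + $33.71 = $166.13
Net pay = $716.66 − $166.13 = $550.53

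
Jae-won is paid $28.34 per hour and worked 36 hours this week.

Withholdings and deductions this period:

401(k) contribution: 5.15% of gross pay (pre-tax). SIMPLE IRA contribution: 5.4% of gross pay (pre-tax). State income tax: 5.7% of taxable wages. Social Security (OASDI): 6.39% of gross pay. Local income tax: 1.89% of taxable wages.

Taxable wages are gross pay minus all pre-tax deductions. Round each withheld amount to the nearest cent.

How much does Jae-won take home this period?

$778.15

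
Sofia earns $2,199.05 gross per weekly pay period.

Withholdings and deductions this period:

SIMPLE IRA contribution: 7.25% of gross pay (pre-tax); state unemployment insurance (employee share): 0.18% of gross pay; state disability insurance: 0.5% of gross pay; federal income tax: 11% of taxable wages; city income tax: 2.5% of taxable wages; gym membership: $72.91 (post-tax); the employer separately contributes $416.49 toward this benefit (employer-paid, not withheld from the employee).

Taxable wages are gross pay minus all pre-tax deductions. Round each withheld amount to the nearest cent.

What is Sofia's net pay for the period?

SIMPLE IRA contribution: $2,199.05 × 0.0725 = $159.43
Taxable wages = $2,199.05 − $159.43 = $2,039.62
Federal income tax: $2,039.62 × 0.11 = $224.36
City income tax: $2,039.62 × 0.025 = $50.99
State disability insurance: $2,199.05 × 0.005 = $11.00
State unemployment insurance (employee share): $2,199.05 × 0.0018 = $3.96
Gym membership: $72.91
(Employer's $416.49 toward gym membership is not withheld from the employee.)
Total deductions = $159.43 + $224.36 + $50.99 + $11.00 + $3.96 + $72.91 = $522.65
Net pay = $2,199.05 − $522.65 = $1,676.40

$1,676.40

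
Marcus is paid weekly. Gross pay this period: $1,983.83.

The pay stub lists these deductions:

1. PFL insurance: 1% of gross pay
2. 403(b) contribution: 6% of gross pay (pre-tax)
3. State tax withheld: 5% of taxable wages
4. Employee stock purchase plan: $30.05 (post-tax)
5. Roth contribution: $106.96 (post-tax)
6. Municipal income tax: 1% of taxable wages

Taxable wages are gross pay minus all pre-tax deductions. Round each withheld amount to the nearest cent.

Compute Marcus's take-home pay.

403(b) contribution: $1,983.83 × 0.06 = $119.03
Taxable wages = $1,983.83 − $119.03 = $1,864.80
Municipal income tax: $1,864.80 × 0.01 = $18.65
State tax withheld: $1,864.80 × 0.05 = $93.24
PFL insurance: $1,983.83 × 0.01 = $19.84
Employee stock purchase plan: $30.05
Roth contribution: $106.96
Total deductions = $119.03 + $18.65 + $93.24 + $19.84 + $30.05 + $106.96 = $387.77
Net pay = $1,983.83 − $387.77 = $1,596.06

$1,596.06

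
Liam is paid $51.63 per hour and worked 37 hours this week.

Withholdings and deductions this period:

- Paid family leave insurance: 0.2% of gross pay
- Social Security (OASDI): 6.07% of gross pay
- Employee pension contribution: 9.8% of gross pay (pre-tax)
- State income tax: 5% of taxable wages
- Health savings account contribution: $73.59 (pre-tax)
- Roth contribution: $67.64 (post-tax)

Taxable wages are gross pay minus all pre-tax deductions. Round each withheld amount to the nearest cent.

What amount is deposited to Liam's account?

$1,379.61

Gross pay: 37 × $51.63 = $1,910.31
Employee pension contribution: $1,910.31 × 0.098 = $187.21
Health savings account contribution: $73.59
Pre-tax total = $187.21 + $73.59 = $260.80
Taxable wages = $1,910.31 − $260.80 = $1,649.51
State income tax: $1,649.51 × 0.05 = $82.48
Social Security (OASDI): $1,910.31 × 0.0607 = $115.96
Paid family leave insurance: $1,910.31 × 0.002 = $3.82
Roth contribution: $67.64
Total deductions = $187.21 + $73.59 + $82.48 + $115.96 + $3.82 + $67.64 = $530.70
Net pay = $1,910.31 − $530.70 = $1,379.61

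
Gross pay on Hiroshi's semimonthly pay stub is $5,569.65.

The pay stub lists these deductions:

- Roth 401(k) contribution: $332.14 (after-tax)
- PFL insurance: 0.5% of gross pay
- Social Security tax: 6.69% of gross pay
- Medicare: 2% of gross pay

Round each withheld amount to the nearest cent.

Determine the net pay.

$4,725.66

Medicare: $5,569.65 × 0.02 = $111.39
PFL insurance: $5,569.65 × 0.005 = $27.85
Social Security tax: $5,569.65 × 0.0669 = $372.61
Roth 401(k) contribution: $332.14
Total deductions = $111.39 + $27.85 + $372.61 + $332.14 = $843.99
Net pay = $5,569.65 − $843.99 = $4,725.66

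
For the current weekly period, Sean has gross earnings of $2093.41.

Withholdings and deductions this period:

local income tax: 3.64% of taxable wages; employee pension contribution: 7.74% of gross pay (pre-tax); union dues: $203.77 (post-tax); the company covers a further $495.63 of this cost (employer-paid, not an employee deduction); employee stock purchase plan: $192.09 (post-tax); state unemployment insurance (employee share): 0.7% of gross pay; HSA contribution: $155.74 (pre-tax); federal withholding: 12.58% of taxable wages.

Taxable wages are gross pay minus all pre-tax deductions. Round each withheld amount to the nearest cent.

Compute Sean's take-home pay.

$1077.12

HSA contribution: $155.74
Employee pension contribution: $2093.41 × 0.0774 = $162.03
Pre-tax total = $155.74 + $162.03 = $317.77
Taxable wages = $2093.41 − $317.77 = $1775.64
Federal withholding: $1775.64 × 0.1258 = $223.38
Local income tax: $1775.64 × 0.0364 = $64.63
State unemployment insurance (employee share): $2093.41 × 0.007 = $14.65
Union dues: $203.77
Employee stock purchase plan: $192.09
(Employer's $495.63 toward union dues is not withheld from the employee.)
Total deductions = $155.74 + $162.03 + $223.38 + $64.63 + $14.65 + $203.77 + $192.09 = $1016.29
Net pay = $2093.41 − $1016.29 = $1077.12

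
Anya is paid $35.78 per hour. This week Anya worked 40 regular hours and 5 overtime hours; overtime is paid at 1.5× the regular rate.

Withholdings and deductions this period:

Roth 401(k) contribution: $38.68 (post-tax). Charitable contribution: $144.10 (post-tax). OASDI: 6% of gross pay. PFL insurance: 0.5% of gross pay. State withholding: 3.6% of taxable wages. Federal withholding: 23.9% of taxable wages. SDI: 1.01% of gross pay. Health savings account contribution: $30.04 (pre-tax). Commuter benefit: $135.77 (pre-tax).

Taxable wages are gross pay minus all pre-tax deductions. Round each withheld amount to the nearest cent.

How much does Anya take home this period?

$801.55

Regular pay: 40 × $35.78 = $1,431.20
Overtime pay: 5 × $35.78 × 1.5 = $268.35
Gross pay = $1,431.20 + $268.35 = $1,699.55
Health savings account contribution: $30.04
Commuter benefit: $135.77
Pre-tax total = $30.04 + $135.77 = $165.81
Taxable wages = $1,699.55 − $165.81 = $1,533.74
Federal withholding: $1,533.74 × 0.239 = $366.56
State withholding: $1,533.74 × 0.036 = $55.21
SDI: $1,699.55 × 0.0101 = $17.17
PFL insurance: $1,699.55 × 0.005 = $8.50
OASDI: $1,699.55 × 0.06 = $101.97
Roth 401(k) contribution: $38.68
Charitable contribution: $144.10
Total deductions = $30.04 + $135.77 + $366.56 + $55.21 + $17.17 + $8.50 + $101.97 + $38.68 + $144.10 = $898.00
Net pay = $1,699.55 − $898.00 = $801.55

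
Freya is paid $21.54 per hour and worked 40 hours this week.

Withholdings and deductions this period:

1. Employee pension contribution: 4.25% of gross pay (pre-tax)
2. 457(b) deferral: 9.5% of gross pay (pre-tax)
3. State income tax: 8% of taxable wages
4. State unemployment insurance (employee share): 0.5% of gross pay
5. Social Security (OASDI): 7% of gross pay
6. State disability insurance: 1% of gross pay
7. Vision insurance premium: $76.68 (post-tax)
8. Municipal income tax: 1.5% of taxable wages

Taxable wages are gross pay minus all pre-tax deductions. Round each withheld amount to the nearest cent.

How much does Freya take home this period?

Gross pay: 40 × $21.54 = $861.60
Employee pension contribution: $861.60 × 0.0425 = $36.62
457(b) deferral: $861.60 × 0.095 = $81.85
Pre-tax total = $36.62 + $81.85 = $118.47
Taxable wages = $861.60 − $118.47 = $743.13
Municipal income tax: $743.13 × 0.015 = $11.15
State income tax: $743.13 × 0.08 = $59.45
State unemployment insurance (employee share): $861.60 × 0.005 = $4.31
State disability insurance: $861.60 × 0.01 = $8.62
Social Security (OASDI): $861.60 × 0.07 = $60.31
Vision insurance premium: $76.68
Total deductions = $36.62 + $81.85 + $11.15 + $59.45 + $4.31 + $8.62 + $60.31 + $76.68 = $338.99
Net pay = $861.60 − $338.99 = $522.61

$522.61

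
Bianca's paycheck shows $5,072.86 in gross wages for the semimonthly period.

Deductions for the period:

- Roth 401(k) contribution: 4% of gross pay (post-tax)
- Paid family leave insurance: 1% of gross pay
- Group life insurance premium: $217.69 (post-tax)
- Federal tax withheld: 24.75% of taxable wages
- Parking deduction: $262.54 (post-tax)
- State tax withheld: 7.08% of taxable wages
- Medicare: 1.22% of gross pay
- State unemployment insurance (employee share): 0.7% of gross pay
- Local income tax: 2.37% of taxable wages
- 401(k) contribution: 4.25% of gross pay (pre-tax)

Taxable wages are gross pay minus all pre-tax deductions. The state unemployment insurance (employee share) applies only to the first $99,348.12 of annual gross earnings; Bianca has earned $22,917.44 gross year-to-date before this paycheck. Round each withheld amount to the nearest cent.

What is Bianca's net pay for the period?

$2,364.81

401(k) contribution: $5,072.86 × 0.0425 = $215.60
Taxable wages = $5,072.86 − $215.60 = $4,857.26
Local income tax: $4,857.26 × 0.0237 = $115.12
Federal tax withheld: $4,857.26 × 0.2475 = $1,202.17
State tax withheld: $4,857.26 × 0.0708 = $343.89
Medicare: $5,072.86 × 0.0122 = $61.89
Paid family leave insurance: $5,072.86 × 0.01 = $50.73
State unemployment insurance (employee share): cap not yet reached, full $5,072.86 is subject → $5,072.86 × 0.007 = $35.51
Parking deduction: $262.54
Group life insurance premium: $217.69
Roth 401(k) contribution: $5,072.86 × 0.04 = $202.91
Total deductions = $215.60 + $115.12 + $1,202.17 + $343.89 + $61.89 + $50.73 + $35.51 + $262.54 + $217.69 + $202.91 = $2,708.05
Net pay = $5,072.86 − $2,708.05 = $2,364.81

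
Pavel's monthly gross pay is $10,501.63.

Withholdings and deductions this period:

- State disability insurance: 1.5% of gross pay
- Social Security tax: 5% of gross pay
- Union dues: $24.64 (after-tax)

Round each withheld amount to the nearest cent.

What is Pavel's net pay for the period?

$9,794.39

State disability insurance: $10,501.63 × 0.015 = $157.52
Social Security tax: $10,501.63 × 0.05 = $525.08
Union dues: $24.64
Total deductions = $157.52 + $525.08 + $24.64 = $707.24
Net pay = $10,501.63 − $707.24 = $9,794.39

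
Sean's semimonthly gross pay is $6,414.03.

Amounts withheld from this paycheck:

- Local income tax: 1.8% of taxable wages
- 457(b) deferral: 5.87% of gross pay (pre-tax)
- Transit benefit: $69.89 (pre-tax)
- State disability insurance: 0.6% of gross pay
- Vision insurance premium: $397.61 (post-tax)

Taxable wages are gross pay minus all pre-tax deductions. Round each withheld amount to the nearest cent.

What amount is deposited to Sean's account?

$5,424.13

Transit benefit: $69.89
457(b) deferral: $6,414.03 × 0.0587 = $376.50
Pre-tax total = $69.89 + $376.50 = $446.39
Taxable wages = $6,414.03 − $446.39 = $5,967.64
Local income tax: $5,967.64 × 0.018 = $107.42
State disability insurance: $6,414.03 × 0.006 = $38.48
Vision insurance premium: $397.61
Total deductions = $69.89 + $376.50 + $107.42 + $38.48 + $397.61 = $989.90
Net pay = $6,414.03 − $989.90 = $5,424.13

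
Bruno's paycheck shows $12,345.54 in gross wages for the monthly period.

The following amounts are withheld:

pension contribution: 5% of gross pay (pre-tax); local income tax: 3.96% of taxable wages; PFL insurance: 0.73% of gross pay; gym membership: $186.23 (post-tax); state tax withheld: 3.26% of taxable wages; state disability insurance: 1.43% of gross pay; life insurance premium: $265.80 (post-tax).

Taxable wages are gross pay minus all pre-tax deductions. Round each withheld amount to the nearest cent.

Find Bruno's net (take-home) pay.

$10,162.79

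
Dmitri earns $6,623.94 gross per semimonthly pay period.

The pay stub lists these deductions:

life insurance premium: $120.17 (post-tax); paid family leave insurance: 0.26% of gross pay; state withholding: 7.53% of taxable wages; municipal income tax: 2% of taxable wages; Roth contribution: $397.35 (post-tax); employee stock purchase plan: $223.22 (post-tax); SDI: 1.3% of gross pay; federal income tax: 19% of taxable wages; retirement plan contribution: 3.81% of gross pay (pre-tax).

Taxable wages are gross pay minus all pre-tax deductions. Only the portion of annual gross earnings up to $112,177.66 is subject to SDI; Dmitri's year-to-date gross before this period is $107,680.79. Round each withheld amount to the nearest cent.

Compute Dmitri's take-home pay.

Retirement plan contribution: $6,623.94 × 0.0381 = $252.37
Taxable wages = $6,623.94 − $252.37 = $6,371.57
Federal income tax: $6,371.57 × 0.19 = $1,210.60
Municipal income tax: $6,371.57 × 0.02 = $127.43
State withholding: $6,371.57 × 0.0753 = $479.78
SDI: only $112,177.66 − $107,680.79 = $4,496.87 of this check is subject → $4,496.87 × 0.013 = $58.46
Paid family leave insurance: $6,623.94 × 0.0026 = $17.22
Roth contribution: $397.35
Employee stock purchase plan: $223.22
Life insurance premium: $120.17
Total deductions = $252.37 + $1,210.60 + $127.43 + $479.78 + $58.46 + $17.22 + $397.35 + $223.22 + $120.17 = $2,886.60
Net pay = $6,623.94 − $2,886.60 = $3,737.34

$3,737.34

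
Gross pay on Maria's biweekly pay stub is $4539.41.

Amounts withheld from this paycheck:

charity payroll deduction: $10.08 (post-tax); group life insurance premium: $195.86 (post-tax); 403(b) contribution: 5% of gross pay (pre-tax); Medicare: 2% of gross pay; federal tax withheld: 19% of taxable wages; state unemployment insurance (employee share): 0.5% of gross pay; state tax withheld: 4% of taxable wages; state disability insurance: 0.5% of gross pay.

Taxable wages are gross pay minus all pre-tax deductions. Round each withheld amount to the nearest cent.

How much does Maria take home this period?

$2978.45

403(b) contribution: $4539.41 × 0.05 = $226.97
Taxable wages = $4539.41 − $226.97 = $4312.44
State tax withheld: $4312.44 × 0.04 = $172.50
Federal tax withheld: $4312.44 × 0.19 = $819.36
Medicare: $4539.41 × 0.02 = $90.79
State disability insurance: $4539.41 × 0.005 = $22.70
State unemployment insurance (employee share): $4539.41 × 0.005 = $22.70
Group life insurance premium: $195.86
Charity payroll deduction: $10.08
Total deductions = $226.97 + $172.50 + $819.36 + $90.79 + $22.70 + $22.70 + $195.86 + $10.08 = $1560.96
Net pay = $4539.41 − $1560.96 = $2978.45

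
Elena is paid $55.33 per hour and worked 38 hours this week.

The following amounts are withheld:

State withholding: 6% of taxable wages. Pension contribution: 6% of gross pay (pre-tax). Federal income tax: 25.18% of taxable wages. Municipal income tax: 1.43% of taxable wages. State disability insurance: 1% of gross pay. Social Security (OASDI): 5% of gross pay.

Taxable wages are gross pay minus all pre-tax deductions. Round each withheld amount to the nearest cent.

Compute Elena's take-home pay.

Gross pay: 38 × $55.33 = $2102.54
Pension contribution: $2102.54 × 0.06 = $126.15
Taxable wages = $2102.54 − $126.15 = $1976.39
Federal income tax: $1976.39 × 0.2518 = $497.66
Municipal income tax: $1976.39 × 0.0143 = $28.26
State withholding: $1976.39 × 0.06 = $118.58
Social Security (OASDI): $2102.54 × 0.05 = $105.13
State disability insurance: $2102.54 × 0.01 = $21.03
Total deductions = $126.15 + $497.66 + $28.26 + $118.58 + $105.13 + $21.03 = $896.81
Net pay = $2102.54 − $896.81 = $1205.73

$1205.73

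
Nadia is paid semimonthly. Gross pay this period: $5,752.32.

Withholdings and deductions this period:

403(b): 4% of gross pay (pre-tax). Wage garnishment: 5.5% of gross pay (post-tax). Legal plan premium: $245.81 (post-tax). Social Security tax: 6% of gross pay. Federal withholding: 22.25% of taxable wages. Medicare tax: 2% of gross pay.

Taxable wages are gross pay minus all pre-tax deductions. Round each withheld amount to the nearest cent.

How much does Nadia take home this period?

$3,271.15

403(b): $5,752.32 × 0.04 = $230.09
Taxable wages = $5,752.32 − $230.09 = $5,522.23
Federal withholding: $5,522.23 × 0.2225 = $1,228.70
Social Security tax: $5,752.32 × 0.06 = $345.14
Medicare tax: $5,752.32 × 0.02 = $115.05
Legal plan premium: $245.81
Wage garnishment: $5,752.32 × 0.055 = $316.38
Total deductions = $230.09 + $1,228.70 + $345.14 + $115.05 + $245.81 + $316.38 = $2,481.17
Net pay = $5,752.32 − $2,481.17 = $3,271.15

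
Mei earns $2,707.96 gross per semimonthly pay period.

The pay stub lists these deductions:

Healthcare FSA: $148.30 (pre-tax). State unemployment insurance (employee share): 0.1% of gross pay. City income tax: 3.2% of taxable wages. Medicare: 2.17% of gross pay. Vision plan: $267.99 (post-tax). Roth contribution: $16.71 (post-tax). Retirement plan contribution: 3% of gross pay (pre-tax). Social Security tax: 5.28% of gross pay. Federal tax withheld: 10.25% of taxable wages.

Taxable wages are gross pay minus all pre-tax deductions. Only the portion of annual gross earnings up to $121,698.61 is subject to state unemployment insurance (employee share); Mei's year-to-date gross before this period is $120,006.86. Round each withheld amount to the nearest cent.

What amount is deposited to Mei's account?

Healthcare FSA: $148.30
Retirement plan contribution: $2,707.96 × 0.03 = $81.24
Pre-tax total = $148.30 + $81.24 = $229.54
Taxable wages = $2,707.96 − $229.54 = $2,478.42
City income tax: $2,478.42 × 0.032 = $79.31
Federal tax withheld: $2,478.42 × 0.1025 = $254.04
Social Security tax: $2,707.96 × 0.0528 = $142.98
State unemployment insurance (employee share): only $121,698.61 − $120,006.86 = $1,691.75 of this check is subject → $1,691.75 × 0.001 = $1.69
Medicare: $2,707.96 × 0.0217 = $58.76
Roth contribution: $16.71
Vision plan: $267.99
Total deductions = $148.30 + $81.24 + $79.31 + $254.04 + $142.98 + $1.69 + $58.76 + $16.71 + $267.99 = $1,051.02
Net pay = $2,707.96 − $1,051.02 = $1,656.94

$1,656.94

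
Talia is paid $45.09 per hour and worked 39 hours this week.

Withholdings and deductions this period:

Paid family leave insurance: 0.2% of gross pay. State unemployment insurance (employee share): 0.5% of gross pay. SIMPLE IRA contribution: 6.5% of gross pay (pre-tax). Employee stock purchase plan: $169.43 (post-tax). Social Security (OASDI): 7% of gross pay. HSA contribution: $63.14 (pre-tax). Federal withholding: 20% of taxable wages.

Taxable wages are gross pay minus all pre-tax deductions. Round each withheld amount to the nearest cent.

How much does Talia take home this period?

$960.02

Gross pay: 39 × $45.09 = $1758.51
SIMPLE IRA contribution: $1758.51 × 0.065 = $114.30
HSA contribution: $63.14
Pre-tax total = $114.30 + $63.14 = $177.44
Taxable wages = $1758.51 − $177.44 = $1581.07
Federal withholding: $1581.07 × 0.2 = $316.21
State unemployment insurance (employee share): $1758.51 × 0.005 = $8.79
Social Security (OASDI): $1758.51 × 0.07 = $123.10
Paid family leave insurance: $1758.51 × 0.002 = $3.52
Employee stock purchase plan: $169.43
Total deductions = $114.30 + $63.14 + $316.21 + $8.79 + $123.10 + $3.52 + $169.43 = $798.49
Net pay = $1758.51 − $798.49 = $960.02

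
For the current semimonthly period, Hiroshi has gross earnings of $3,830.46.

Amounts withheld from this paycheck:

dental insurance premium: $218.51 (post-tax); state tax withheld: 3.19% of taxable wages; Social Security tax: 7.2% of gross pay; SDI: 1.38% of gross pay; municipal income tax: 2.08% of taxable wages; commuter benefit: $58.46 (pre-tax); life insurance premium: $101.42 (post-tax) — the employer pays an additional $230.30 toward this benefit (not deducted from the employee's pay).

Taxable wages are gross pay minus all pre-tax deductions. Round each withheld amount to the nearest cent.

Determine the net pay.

Commuter benefit: $58.46
Taxable wages = $3,830.46 − $58.46 = $3,772.00
State tax withheld: $3,772.00 × 0.0319 = $120.33
Municipal income tax: $3,772.00 × 0.0208 = $78.46
Social Security tax: $3,830.46 × 0.072 = $275.79
SDI: $3,830.46 × 0.0138 = $52.86
Dental insurance premium: $218.51
Life insurance premium: $101.42
(Employer's $230.30 toward life insurance premium is not withheld from the employee.)
Total deductions = $58.46 + $120.33 + $78.46 + $275.79 + $52.86 + $218.51 + $101.42 = $905.83
Net pay = $3,830.46 − $905.83 = $2,924.63

$2,924.63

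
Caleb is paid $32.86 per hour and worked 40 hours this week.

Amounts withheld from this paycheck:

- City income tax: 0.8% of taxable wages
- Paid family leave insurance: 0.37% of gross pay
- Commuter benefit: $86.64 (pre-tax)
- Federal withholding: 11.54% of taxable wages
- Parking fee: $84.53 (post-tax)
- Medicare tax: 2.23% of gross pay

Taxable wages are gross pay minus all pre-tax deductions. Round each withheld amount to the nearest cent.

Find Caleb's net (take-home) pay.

Gross pay: 40 × $32.86 = $1,314.40
Commuter benefit: $86.64
Taxable wages = $1,314.40 − $86.64 = $1,227.76
Federal withholding: $1,227.76 × 0.1154 = $141.68
City income tax: $1,227.76 × 0.008 = $9.82
Paid family leave insurance: $1,314.40 × 0.0037 = $4.86
Medicare tax: $1,314.40 × 0.0223 = $29.31
Parking fee: $84.53
Total deductions = $86.64 + $141.68 + $9.82 + $4.86 + $29.31 + $84.53 = $356.84
Net pay = $1,314.40 − $356.84 = $957.56

$957.56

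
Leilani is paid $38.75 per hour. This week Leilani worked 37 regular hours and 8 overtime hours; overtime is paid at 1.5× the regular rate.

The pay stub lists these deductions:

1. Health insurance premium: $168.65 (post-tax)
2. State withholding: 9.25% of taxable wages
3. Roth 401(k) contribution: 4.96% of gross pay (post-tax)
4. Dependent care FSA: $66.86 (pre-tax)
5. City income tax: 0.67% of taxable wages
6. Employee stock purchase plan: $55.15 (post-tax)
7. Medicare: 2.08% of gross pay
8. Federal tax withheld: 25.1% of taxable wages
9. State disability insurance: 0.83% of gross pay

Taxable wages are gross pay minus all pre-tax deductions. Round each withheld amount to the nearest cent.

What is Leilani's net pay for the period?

$817.14

Regular pay: 37 × $38.75 = $1,433.75
Overtime pay: 8 × $38.75 × 1.5 = $465.00
Gross pay = $1,433.75 + $465.00 = $1,898.75
Dependent care FSA: $66.86
Taxable wages = $1,898.75 − $66.86 = $1,831.89
City income tax: $1,831.89 × 0.0067 = $12.27
State withholding: $1,831.89 × 0.0925 = $169.45
Federal tax withheld: $1,831.89 × 0.251 = $459.80
Medicare: $1,898.75 × 0.0208 = $39.49
State disability insurance: $1,898.75 × 0.0083 = $15.76
Health insurance premium: $168.65
Employee stock purchase plan: $55.15
Roth 401(k) contribution: $1,898.75 × 0.0496 = $94.18
Total deductions = $66.86 + $12.27 + $169.45 + $459.80 + $39.49 + $15.76 + $168.65 + $55.15 + $94.18 = $1,081.61
Net pay = $1,898.75 − $1,081.61 = $817.14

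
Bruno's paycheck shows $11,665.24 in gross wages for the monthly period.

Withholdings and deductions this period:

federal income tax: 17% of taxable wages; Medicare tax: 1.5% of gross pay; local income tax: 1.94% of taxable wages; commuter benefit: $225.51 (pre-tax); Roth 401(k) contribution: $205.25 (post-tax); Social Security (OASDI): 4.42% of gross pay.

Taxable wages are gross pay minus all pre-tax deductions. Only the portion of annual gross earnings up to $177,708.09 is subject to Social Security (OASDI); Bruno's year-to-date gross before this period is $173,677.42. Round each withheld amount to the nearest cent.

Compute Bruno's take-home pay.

Commuter benefit: $225.51
Taxable wages = $11,665.24 − $225.51 = $11,439.73
Local income tax: $11,439.73 × 0.0194 = $221.93
Federal income tax: $11,439.73 × 0.17 = $1,944.75
Social Security (OASDI): only $177,708.09 − $173,677.42 = $4,030.67 of this check is subject → $4,030.67 × 0.0442 = $178.16
Medicare tax: $11,665.24 × 0.015 = $174.98
Roth 401(k) contribution: $205.25
Total deductions = $225.51 + $221.93 + $1,944.75 + $178.16 + $174.98 + $205.25 = $2,950.58
Net pay = $11,665.24 − $2,950.58 = $8,714.66

$8,714.66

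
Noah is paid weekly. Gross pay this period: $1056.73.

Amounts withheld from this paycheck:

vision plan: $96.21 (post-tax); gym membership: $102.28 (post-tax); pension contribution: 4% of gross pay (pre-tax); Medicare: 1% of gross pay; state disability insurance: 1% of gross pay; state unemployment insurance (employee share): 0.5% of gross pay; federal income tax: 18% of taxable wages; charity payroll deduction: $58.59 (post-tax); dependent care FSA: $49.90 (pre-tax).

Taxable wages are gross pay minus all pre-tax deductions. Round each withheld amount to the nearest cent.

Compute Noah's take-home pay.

$507.44

Dependent care FSA: $49.90
Pension contribution: $1056.73 × 0.04 = $42.27
Pre-tax total = $49.90 + $42.27 = $92.17
Taxable wages = $1056.73 − $92.17 = $964.56
Federal income tax: $964.56 × 0.18 = $173.62
Medicare: $1056.73 × 0.01 = $10.57
State unemployment insurance (employee share): $1056.73 × 0.005 = $5.28
State disability insurance: $1056.73 × 0.01 = $10.57
Gym membership: $102.28
Vision plan: $96.21
Charity payroll deduction: $58.59
Total deductions = $49.90 + $42.27 + $173.62 + $10.57 + $5.28 + $10.57 + $102.28 + $96.21 + $58.59 = $549.29
Net pay = $1056.73 − $549.29 = $507.44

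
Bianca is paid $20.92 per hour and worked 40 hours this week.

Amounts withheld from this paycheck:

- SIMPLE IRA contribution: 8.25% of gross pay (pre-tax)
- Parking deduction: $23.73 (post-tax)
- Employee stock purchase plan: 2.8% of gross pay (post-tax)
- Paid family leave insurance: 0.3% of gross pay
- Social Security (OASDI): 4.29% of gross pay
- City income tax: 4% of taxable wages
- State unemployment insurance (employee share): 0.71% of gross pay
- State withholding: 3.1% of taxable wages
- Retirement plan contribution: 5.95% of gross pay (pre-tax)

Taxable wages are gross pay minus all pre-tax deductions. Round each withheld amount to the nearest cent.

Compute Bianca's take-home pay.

Gross pay: 40 × $20.92 = $836.80
Retirement plan contribution: $836.80 × 0.0595 = $49.79
SIMPLE IRA contribution: $836.80 × 0.0825 = $69.04
Pre-tax total = $49.79 + $69.04 = $118.83
Taxable wages = $836.80 − $118.83 = $717.97
State withholding: $717.97 × 0.031 = $22.26
City income tax: $717.97 × 0.04 = $28.72
Paid family leave insurance: $836.80 × 0.003 = $2.51
Social Security (OASDI): $836.80 × 0.0429 = $35.90
State unemployment insurance (employee share): $836.80 × 0.0071 = $5.94
Parking deduction: $23.73
Employee stock purchase plan: $836.80 × 0.028 = $23.43
Total deductions = $49.79 + $69.04 + $22.26 + $28.72 + $2.51 + $35.90 + $5.94 + $23.73 + $23.43 = $261.32
Net pay = $836.80 − $261.32 = $575.48

$575.48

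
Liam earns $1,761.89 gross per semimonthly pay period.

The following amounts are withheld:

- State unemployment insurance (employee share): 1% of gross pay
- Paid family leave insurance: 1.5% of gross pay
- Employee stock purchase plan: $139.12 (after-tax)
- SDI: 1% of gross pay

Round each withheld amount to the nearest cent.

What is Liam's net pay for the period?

Paid family leave insurance: $1,761.89 × 0.015 = $26.43
State unemployment insurance (employee share): $1,761.89 × 0.01 = $17.62
SDI: $1,761.89 × 0.01 = $17.62
Employee stock purchase plan: $139.12
Total deductions = $26.43 + $17.62 + $17.62 + $139.12 = $200.79
Net pay = $1,761.89 − $200.79 = $1,561.10

$1,561.10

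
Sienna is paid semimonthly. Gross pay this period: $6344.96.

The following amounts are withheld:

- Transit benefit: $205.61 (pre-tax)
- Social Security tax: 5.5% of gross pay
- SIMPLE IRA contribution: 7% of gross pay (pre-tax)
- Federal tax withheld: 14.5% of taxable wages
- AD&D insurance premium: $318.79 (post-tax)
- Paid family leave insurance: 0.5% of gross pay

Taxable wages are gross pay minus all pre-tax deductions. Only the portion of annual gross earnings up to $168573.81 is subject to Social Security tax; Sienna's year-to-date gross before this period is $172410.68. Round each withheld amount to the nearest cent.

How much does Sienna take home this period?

$4518.89

Transit benefit: $205.61
SIMPLE IRA contribution: $6344.96 × 0.07 = $444.15
Pre-tax total = $205.61 + $444.15 = $649.76
Taxable wages = $6344.96 − $649.76 = $5695.20
Federal tax withheld: $5695.20 × 0.145 = $825.80
Social Security tax: annual cap $168573.81 already reached (YTD $172410.68), so $0.00
Paid family leave insurance: $6344.96 × 0.005 = $31.72
AD&D insurance premium: $318.79
Total deductions = $205.61 + $444.15 + $825.80 + $0.00 + $31.72 + $318.79 = $1826.07
Net pay = $6344.96 − $1826.07 = $4518.89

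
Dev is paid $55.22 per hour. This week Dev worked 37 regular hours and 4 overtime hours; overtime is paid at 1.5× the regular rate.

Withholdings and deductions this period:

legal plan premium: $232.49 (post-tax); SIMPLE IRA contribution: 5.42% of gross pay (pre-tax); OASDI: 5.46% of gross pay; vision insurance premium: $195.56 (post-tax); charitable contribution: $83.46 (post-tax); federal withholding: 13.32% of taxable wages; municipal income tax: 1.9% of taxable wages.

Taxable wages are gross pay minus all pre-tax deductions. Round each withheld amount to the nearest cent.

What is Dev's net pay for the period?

$1262.79

Regular pay: 37 × $55.22 = $2043.14
Overtime pay: 4 × $55.22 × 1.5 = $331.32
Gross pay = $2043.14 + $331.32 = $2374.46
SIMPLE IRA contribution: $2374.46 × 0.0542 = $128.70
Taxable wages = $2374.46 − $128.70 = $2245.76
Federal withholding: $2245.76 × 0.1332 = $299.14
Municipal income tax: $2245.76 × 0.019 = $42.67
OASDI: $2374.46 × 0.0546 = $129.65
Vision insurance premium: $195.56
Charitable contribution: $83.46
Legal plan premium: $232.49
Total deductions = $128.70 + $299.14 + $42.67 + $129.65 + $195.56 + $83.46 + $232.49 = $1111.67
Net pay = $2374.46 − $1111.67 = $1262.79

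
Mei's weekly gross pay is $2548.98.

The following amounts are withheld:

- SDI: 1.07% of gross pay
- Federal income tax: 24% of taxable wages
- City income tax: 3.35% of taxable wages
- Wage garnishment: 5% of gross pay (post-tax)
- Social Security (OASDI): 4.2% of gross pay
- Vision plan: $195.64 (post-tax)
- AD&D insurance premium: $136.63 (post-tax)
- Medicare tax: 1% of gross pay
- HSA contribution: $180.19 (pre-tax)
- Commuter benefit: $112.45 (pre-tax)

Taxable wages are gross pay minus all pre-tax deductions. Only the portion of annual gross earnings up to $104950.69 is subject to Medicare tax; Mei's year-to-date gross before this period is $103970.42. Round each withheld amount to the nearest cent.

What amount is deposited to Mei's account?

$1035.38

Commuter benefit: $112.45
HSA contribution: $180.19
Pre-tax total = $112.45 + $180.19 = $292.64
Taxable wages = $2548.98 − $292.64 = $2256.34
Federal income tax: $2256.34 × 0.24 = $541.52
City income tax: $2256.34 × 0.0335 = $75.59
Medicare tax: only $104950.69 − $103970.42 = $980.27 of this check is subject → $980.27 × 0.01 = $9.80
SDI: $2548.98 × 0.0107 = $27.27
Social Security (OASDI): $2548.98 × 0.042 = $107.06
AD&D insurance premium: $136.63
Vision plan: $195.64
Wage garnishment: $2548.98 × 0.05 = $127.45
Total deductions = $112.45 + $180.19 + $541.52 + $75.59 + $9.80 + $27.27 + $107.06 + $136.63 + $195.64 + $127.45 = $1513.60
Net pay = $2548.98 − $1513.60 = $1035.38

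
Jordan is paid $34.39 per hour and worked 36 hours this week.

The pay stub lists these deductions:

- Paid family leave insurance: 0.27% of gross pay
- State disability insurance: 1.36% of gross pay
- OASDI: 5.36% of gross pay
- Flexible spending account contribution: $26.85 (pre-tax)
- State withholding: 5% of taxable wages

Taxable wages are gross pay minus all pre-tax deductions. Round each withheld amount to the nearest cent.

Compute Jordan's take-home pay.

Gross pay: 36 × $34.39 = $1,238.04
Flexible spending account contribution: $26.85
Taxable wages = $1,238.04 − $26.85 = $1,211.19
State withholding: $1,211.19 × 0.05 = $60.56
State disability insurance: $1,238.04 × 0.0136 = $16.84
OASDI: $1,238.04 × 0.0536 = $66.36
Paid family leave insurance: $1,238.04 × 0.0027 = $3.34
Total deductions = $26.85 + $60.56 + $16.84 + $66.36 + $3.34 = $173.95
Net pay = $1,238.04 − $173.95 = $1,064.09

$1,064.09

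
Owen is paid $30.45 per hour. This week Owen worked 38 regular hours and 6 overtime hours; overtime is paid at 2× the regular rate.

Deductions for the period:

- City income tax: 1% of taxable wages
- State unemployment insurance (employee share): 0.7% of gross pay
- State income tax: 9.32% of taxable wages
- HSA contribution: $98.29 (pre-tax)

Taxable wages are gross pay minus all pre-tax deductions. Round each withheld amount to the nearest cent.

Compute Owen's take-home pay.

$1,266.57

Regular pay: 38 × $30.45 = $1,157.10
Overtime pay: 6 × $30.45 × 2 = $365.40
Gross pay = $1,157.10 + $365.40 = $1,522.50
HSA contribution: $98.29
Taxable wages = $1,522.50 − $98.29 = $1,424.21
City income tax: $1,424.21 × 0.01 = $14.24
State income tax: $1,424.21 × 0.0932 = $132.74
State unemployment insurance (employee share): $1,522.50 × 0.007 = $10.66
Total deductions = $98.29 + $14.24 + $132.74 + $10.66 = $255.93
Net pay = $1,522.50 − $255.93 = $1,266.57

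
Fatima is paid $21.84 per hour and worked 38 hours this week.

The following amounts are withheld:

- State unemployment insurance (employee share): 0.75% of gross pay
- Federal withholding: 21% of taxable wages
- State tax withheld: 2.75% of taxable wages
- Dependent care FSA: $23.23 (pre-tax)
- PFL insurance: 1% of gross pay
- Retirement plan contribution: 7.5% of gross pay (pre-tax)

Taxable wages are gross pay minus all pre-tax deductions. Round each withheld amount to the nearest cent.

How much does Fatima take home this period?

$553.13

Gross pay: 38 × $21.84 = $829.92
Dependent care FSA: $23.23
Retirement plan contribution: $829.92 × 0.075 = $62.24
Pre-tax total = $23.23 + $62.24 = $85.47
Taxable wages = $829.92 − $85.47 = $744.45
Federal withholding: $744.45 × 0.21 = $156.33
State tax withheld: $744.45 × 0.0275 = $20.47
State unemployment insurance (employee share): $829.92 × 0.0075 = $6.22
PFL insurance: $829.92 × 0.01 = $8.30
Total deductions = $23.23 + $62.24 + $156.33 + $20.47 + $6.22 + $8.30 = $276.79
Net pay = $829.92 − $276.79 = $553.13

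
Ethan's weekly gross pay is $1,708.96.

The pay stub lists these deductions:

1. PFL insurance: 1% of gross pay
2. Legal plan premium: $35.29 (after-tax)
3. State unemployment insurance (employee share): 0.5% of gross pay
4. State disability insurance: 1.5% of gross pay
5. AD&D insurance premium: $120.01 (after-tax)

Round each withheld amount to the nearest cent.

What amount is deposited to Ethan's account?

State unemployment insurance (employee share): $1,708.96 × 0.005 = $8.54
PFL insurance: $1,708.96 × 0.01 = $17.09
State disability insurance: $1,708.96 × 0.015 = $25.63
Legal plan premium: $35.29
AD&D insurance premium: $120.01
Total deductions = $8.54 + $17.09 + $25.63 + $35.29 + $120.01 = $206.56
Net pay = $1,708.96 − $206.56 = $1,502.40

$1,502.40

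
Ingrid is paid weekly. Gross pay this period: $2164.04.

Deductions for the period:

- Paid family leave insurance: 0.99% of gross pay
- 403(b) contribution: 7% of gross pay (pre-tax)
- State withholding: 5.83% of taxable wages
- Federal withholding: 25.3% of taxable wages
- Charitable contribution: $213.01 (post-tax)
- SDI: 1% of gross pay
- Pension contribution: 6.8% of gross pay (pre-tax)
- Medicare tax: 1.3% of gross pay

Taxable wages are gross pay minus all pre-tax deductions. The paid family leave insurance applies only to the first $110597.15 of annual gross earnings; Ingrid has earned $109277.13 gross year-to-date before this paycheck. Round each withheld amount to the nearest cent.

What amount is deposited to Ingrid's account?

$1008.86

403(b) contribution: $2164.04 × 0.07 = $151.48
Pension contribution: $2164.04 × 0.068 = $147.15
Pre-tax total = $151.48 + $147.15 = $298.63
Taxable wages = $2164.04 − $298.63 = $1865.41
State withholding: $1865.41 × 0.0583 = $108.75
Federal withholding: $1865.41 × 0.253 = $471.95
Medicare tax: $2164.04 × 0.013 = $28.13
SDI: $2164.04 × 0.01 = $21.64
Paid family leave insurance: only $110597.15 − $109277.13 = $1320.02 of this check is subject → $1320.02 × 0.0099 = $13.07
Charitable contribution: $213.01
Total deductions = $151.48 + $147.15 + $108.75 + $471.95 + $28.13 + $21.64 + $13.07 + $213.01 = $1155.18
Net pay = $2164.04 − $1155.18 = $1008.86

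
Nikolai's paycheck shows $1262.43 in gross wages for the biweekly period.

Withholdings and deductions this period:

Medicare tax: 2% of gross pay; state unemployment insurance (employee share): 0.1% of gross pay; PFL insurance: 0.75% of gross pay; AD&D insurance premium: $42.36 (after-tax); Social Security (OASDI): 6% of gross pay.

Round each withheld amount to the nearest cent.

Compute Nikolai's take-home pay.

State unemployment insurance (employee share): $1262.43 × 0.001 = $1.26
Medicare tax: $1262.43 × 0.02 = $25.25
PFL insurance: $1262.43 × 0.0075 = $9.47
Social Security (OASDI): $1262.43 × 0.06 = $75.75
AD&D insurance premium: $42.36
Total deductions = $1.26 + $25.25 + $9.47 + $75.75 + $42.36 = $154.09
Net pay = $1262.43 − $154.09 = $1108.34

$1108.34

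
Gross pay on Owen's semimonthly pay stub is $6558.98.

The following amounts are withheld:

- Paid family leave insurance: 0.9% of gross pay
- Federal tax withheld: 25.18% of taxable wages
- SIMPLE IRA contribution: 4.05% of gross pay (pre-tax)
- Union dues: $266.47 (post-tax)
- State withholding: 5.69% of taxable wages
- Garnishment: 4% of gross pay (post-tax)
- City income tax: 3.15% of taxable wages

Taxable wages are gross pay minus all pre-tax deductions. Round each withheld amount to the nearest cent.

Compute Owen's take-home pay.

SIMPLE IRA contribution: $6558.98 × 0.0405 = $265.64
Taxable wages = $6558.98 − $265.64 = $6293.34
City income tax: $6293.34 × 0.0315 = $198.24
Federal tax withheld: $6293.34 × 0.2518 = $1584.66
State withholding: $6293.34 × 0.0569 = $358.09
Paid family leave insurance: $6558.98 × 0.009 = $59.03
Garnishment: $6558.98 × 0.04 = $262.36
Union dues: $266.47
Total deductions = $265.64 + $198.24 + $1584.66 + $358.09 + $59.03 + $262.36 + $266.47 = $2994.49
Net pay = $6558.98 − $2994.49 = $3564.49

$3564.49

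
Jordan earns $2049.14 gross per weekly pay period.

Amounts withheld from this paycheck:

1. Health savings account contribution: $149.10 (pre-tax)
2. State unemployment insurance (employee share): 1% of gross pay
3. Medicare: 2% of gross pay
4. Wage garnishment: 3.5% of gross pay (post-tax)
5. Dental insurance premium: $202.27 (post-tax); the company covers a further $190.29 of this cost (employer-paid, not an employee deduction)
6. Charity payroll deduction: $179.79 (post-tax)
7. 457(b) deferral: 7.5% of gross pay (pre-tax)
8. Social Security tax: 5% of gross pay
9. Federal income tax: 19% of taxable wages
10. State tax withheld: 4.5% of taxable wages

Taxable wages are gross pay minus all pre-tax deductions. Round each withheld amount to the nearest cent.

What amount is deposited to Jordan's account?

$718.24

457(b) deferral: $2049.14 × 0.075 = $153.69
Health savings account contribution: $149.10
Pre-tax total = $153.69 + $149.10 = $302.79
Taxable wages = $2049.14 − $302.79 = $1746.35
Federal income tax: $1746.35 × 0.19 = $331.81
State tax withheld: $1746.35 × 0.045 = $78.59
Social Security tax: $2049.14 × 0.05 = $102.46
State unemployment insurance (employee share): $2049.14 × 0.01 = $20.49
Medicare: $2049.14 × 0.02 = $40.98
Charity payroll deduction: $179.79
Wage garnishment: $2049.14 × 0.035 = $71.72
Dental insurance premium: $202.27
(Employer's $190.29 toward dental insurance premium is not withheld from the employee.)
Total deductions = $153.69 + $149.10 + $331.81 + $78.59 + $102.46 + $20.49 + $40.98 + $179.79 + $71.72 + $202.27 = $1330.90
Net pay = $2049.14 − $1330.90 = $718.24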